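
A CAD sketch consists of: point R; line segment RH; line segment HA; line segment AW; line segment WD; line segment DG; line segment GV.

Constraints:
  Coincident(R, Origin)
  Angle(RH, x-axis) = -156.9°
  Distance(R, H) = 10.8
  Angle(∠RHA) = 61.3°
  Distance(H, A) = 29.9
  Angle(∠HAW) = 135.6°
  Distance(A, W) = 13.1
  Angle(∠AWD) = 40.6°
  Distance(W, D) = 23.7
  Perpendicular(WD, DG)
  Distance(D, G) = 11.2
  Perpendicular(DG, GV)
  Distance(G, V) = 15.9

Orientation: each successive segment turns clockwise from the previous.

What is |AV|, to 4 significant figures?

3.430

R is at the origin; RH runs at -156.9° with length 10.8, so H = (-9.934, -4.237). ∠RHA = 61.3° gives HA at 84.40° from the x-axis; with |HA| = 29.9, A = (-7.016, 25.52). ∠HAW = 135.6° gives AW at 40.00° from the x-axis; with |AW| = 13.1, W = (3.019, 33.94). ∠AWD = 40.6° gives WD at -99.40° from the x-axis; with |WD| = 23.7, D = (-0.8520, 10.56). WD ⟂ DG, so DG runs at 170.6°; with |DG| = 11.2, G = (-11.90, 12.39). DG ⟂ GV, so GV runs at 80.60°; with |GV| = 15.9, V = (-9.305, 28.07). Then |AV| = |V − A| = 3.430.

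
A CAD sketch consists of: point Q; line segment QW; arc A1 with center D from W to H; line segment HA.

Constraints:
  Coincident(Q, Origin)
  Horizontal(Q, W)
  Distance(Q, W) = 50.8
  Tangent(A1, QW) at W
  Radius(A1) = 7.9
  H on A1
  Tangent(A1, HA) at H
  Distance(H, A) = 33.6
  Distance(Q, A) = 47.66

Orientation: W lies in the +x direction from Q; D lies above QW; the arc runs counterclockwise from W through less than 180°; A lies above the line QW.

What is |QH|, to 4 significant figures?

57.74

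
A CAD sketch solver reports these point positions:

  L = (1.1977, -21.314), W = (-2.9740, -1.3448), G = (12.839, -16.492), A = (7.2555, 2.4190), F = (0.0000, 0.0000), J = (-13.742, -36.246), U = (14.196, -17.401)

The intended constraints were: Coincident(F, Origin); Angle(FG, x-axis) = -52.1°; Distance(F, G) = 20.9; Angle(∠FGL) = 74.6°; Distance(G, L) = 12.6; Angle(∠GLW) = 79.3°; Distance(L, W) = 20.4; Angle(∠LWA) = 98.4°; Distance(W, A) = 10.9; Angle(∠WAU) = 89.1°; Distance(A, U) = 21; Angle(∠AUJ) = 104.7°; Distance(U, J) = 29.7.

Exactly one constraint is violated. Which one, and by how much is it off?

Distance(U, J) = 29.7 — off by 4.00.

F = (0.00, 0.00) ✓; FG at -52.10° ✓; |FG| = 20.90 ✓; ∠FGL = 74.60° ✓; |GL| = 12.60 ✓; ∠GLW = 79.30° ✓; |LW| = 20.40 ✓; ∠LWA = 98.40° ✓; |WA| = 10.90 ✓; ∠WAU = 89.10° ✓; |AU| = 21.00 ✓; ∠AUJ = 104.7° ✓; |UJ| = 33.70 ✗.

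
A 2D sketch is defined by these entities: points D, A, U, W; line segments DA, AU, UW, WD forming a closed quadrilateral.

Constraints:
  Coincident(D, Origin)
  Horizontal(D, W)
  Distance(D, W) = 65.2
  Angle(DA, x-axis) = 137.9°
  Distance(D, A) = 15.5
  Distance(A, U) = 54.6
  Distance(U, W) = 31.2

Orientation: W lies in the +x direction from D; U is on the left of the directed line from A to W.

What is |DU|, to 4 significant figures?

46.99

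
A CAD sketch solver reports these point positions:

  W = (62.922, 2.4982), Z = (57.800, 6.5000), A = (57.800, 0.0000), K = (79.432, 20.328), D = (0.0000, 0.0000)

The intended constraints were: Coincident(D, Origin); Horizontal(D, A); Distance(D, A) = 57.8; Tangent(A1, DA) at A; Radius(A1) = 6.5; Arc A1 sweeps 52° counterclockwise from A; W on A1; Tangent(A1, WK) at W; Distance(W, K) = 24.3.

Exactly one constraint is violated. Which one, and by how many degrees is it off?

Tangent(A1, WK) at W — off by 4.80°.

D = (0.00, 0.00) ✓; D.y = 0.00, A.y = 0.00 ✓; |DA| = 57.80 ✓; ∠(ZA, AD) = 90.00° ✓; |ZA| = 6.500 ✓; bearing(Z→W) − bearing(Z→A) = 52.00° ✓; |ZW| = 6.500 ✓; ∠(ZW, WK) = 94.80° ✗; |WK| = 24.30 ✓.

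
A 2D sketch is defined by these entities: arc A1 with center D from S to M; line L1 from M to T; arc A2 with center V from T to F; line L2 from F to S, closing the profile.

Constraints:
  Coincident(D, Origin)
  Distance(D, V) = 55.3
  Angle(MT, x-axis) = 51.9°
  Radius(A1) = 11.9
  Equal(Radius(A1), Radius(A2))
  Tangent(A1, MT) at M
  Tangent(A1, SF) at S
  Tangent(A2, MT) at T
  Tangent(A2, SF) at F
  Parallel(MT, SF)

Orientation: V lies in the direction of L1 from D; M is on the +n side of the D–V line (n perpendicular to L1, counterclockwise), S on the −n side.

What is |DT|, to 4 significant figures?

56.57

Tangency of A1 to both parallel lines with radius 11.9 puts M and S at D ± 11.9·n: M = (-9.365, 7.343), S = (9.365, -7.343). Equal radii place T and F the same way about V: T = V + 11.9·n = (24.76, 50.86), F = V − 11.9·n = (43.49, 36.17). Then |DT| = |T − D| = 56.57.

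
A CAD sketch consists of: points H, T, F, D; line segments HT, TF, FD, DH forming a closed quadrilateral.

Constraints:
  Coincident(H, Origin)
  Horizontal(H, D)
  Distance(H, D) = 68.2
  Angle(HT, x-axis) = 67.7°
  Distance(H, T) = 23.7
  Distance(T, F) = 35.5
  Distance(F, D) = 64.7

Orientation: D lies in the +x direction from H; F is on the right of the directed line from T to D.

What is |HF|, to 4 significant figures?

14.20

Checks: |TF| = 35.50 ✓; |FD| = 64.70 ✓.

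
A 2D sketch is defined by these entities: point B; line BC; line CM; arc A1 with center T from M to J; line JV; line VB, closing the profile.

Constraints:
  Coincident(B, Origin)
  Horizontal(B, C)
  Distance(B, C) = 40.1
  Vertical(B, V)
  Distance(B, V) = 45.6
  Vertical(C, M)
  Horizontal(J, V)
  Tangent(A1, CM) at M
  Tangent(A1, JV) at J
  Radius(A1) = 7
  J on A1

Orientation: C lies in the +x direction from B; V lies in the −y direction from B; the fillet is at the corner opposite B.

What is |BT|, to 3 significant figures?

50.8

B and V share the same x with |BV| = 45.6 and V on the −y side, so V = (0.00, -45.6). The virtual corner opposite B is at (40.1, -45.6). Since A1 is tangent to CM there, TM ⟂ CM and since A1 is tangent to JV there, TJ ⟂ JV, with radius 7.0, so the center T sits 7.0 in from both sides at T = (33.1, -38.6). Then |BT| = |T − B| = 50.8.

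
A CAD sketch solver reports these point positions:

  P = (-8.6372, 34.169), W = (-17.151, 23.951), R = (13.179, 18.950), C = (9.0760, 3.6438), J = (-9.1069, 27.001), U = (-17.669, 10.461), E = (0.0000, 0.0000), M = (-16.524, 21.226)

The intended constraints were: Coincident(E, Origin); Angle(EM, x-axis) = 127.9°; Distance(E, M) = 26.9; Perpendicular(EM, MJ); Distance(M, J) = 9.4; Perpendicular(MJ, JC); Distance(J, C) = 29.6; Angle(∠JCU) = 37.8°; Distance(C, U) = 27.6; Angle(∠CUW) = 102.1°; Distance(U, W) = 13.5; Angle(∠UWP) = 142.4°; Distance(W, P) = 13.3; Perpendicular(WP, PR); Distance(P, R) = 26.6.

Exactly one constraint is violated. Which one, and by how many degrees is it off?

Perpendicular(WP, PR) — off by 4.90°.

E = (0.00, 0.00) ✓; EM at 127.9° ✓; |EM| = 26.90 ✓; ∠(EM, MJ) = 90.00° ✓; |MJ| = 9.400 ✓; ∠(MJ, JC) = 90.00° ✓; |JC| = 29.60 ✓; ∠JCU = 37.80° ✓; |CU| = 27.60 ✓; ∠CUW = 102.1° ✓; |UW| = 13.50 ✓; ∠UWP = 142.4° ✓; |WP| = 13.30 ✓; ∠(WP, PR) = 85.10° ✗; |PR| = 26.60 ✓.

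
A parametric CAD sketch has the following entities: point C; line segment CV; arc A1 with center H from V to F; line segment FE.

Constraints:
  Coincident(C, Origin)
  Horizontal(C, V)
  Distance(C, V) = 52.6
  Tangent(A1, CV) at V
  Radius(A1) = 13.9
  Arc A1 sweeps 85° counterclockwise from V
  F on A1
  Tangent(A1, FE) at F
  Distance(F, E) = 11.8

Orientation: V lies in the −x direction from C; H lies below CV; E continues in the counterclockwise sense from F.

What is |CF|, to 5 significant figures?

67.648

C is at the origin; CV is horizontal with |CV| = 52.6 and V on the −x side, so V = (-52.600, 0.0000). Tangency of A1 to CV means the radius HV is perpendicular to CV, so H = V + (0, -13.9) = (-52.600, -13.900). On A1, V sits at bearing 90° from H; an 85° counterclockwise sweep puts F at bearing 175°, so F = H + 13.9·(cos 175°, sin 175°) = (-66.447, -12.689). Then |CF| = |F − C| = 67.648.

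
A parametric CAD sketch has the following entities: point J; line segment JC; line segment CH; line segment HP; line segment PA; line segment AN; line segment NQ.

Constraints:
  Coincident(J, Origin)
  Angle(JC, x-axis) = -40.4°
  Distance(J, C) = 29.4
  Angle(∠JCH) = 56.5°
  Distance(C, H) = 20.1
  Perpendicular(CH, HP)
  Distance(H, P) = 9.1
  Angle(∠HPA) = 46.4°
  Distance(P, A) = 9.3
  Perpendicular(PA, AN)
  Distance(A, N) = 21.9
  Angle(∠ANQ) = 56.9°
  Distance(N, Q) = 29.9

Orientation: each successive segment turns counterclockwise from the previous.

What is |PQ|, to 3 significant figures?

16.7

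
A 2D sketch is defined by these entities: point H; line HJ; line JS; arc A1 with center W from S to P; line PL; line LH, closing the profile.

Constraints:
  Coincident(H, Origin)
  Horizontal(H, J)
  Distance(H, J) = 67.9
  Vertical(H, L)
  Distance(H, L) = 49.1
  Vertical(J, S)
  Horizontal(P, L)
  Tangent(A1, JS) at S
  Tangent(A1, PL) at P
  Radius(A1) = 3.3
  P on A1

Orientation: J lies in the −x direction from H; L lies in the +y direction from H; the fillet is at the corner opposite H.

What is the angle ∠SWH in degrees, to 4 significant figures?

144.7°

The virtual corner opposite H is at (-67.90, 49.10). A1 meets JS tangentially, so WS is at right angles to JS and A1 meets PL tangentially, so WP is at right angles to PL, with radius 3.3, so the center W sits 3.3 in from both sides at W = (-64.60, 45.80). That places the tangent points at S = (-67.90, 45.80) on JS and P = (-64.60, 49.10) on PL. Then cos ∠SWH = WS·WH / (|WS||WH|), giving 144.7°.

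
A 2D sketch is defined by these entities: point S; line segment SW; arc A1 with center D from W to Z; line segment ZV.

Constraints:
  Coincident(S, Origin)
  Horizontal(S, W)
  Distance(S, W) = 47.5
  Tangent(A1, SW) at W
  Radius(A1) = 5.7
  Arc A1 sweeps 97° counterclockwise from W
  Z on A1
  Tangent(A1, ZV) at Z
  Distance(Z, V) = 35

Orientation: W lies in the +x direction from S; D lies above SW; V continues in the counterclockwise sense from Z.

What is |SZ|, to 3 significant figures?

53.5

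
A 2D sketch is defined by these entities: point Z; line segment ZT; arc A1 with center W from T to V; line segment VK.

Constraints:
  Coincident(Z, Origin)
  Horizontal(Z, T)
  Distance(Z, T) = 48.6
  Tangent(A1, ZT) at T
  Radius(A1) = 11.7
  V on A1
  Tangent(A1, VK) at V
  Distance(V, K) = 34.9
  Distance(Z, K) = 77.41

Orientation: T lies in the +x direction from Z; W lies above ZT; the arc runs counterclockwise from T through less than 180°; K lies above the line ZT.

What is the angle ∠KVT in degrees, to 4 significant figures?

136.7°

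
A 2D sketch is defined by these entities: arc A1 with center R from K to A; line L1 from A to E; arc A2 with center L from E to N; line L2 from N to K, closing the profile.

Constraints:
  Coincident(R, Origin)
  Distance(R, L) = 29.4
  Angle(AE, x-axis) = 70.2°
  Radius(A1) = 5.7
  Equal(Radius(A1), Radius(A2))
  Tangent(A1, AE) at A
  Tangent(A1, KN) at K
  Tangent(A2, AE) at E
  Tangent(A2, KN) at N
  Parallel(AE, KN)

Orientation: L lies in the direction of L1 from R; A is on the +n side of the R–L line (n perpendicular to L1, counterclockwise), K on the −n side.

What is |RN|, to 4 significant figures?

29.95

The slot axis is L1's direction at 70.2°, so u = (cos 70.2°, sin 70.2°) = (0.3387, 0.9409) and n = (−sin 70.2°, cos 70.2°) = (-0.9409, 0.3387). R is at the origin and L lies 29.4 along u from R, so L = 29.4·u = (9.959, 27.66). Tangency of A1 to both parallel lines with radius 5.7 puts A and K at R ± 5.7·n: A = (-5.363, 1.931), K = (5.363, -1.931). Equal radii place E and N the same way about L: E = L + 5.7·n = (4.596, 29.59), N = L − 5.7·n = (15.32, 25.73). Then |RN| = |N − R| = 29.95.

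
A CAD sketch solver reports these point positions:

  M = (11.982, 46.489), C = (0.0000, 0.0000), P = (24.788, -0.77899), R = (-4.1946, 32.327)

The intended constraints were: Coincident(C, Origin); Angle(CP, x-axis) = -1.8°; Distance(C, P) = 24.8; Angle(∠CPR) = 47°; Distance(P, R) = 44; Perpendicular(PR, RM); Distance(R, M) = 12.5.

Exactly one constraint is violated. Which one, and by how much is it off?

Distance(R, M) = 12.5 — off by 9.00.

C = (0.00, 0.00) ✓; CP at -1.800° ✓; |CP| = 24.80 ✓; ∠CPR = 47.00° ✓; |PR| = 44.00 ✓; ∠(PR, RM) = 90.00° ✓; |RM| = 21.50 ✗.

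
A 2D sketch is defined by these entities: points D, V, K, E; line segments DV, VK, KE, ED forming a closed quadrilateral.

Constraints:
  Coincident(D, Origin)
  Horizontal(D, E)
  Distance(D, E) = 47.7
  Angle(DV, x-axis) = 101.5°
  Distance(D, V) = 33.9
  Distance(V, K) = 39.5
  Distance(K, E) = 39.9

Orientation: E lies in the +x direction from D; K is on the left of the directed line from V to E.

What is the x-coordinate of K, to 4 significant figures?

32.57

D is at the origin; DE is horizontal with |DE| = 47.7 and E in +x, so E = (47.7, 0). DV runs at 101.5° with |DV| = 33.9, so V = (-6.759, 33.22). K is determined by |VK| = 39.5 and |KE| = 39.9 together: it lies at the intersection of circle(V, 39.5) and circle(E, 39.9). With |VE| = 63.79, the foot of the radical line on VE is 31.65 from V and the perpendicular offset is √(39.5² − 31.65²) = 23.64. Taking the left-of-VE solution: K = (32.57, 36.92).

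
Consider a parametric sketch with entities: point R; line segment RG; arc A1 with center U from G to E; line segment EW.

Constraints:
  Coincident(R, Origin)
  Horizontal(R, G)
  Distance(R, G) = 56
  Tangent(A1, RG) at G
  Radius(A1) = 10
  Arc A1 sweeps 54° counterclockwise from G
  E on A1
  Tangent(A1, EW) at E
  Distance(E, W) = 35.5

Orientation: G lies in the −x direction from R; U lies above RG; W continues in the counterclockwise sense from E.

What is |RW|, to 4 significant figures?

42.54

R is at the origin; RG is horizontal with |RG| = 56.0 and G on the −x side, so G = (-56.00, 0.000). Since A1 is tangent to RG there, UG ⟂ RG, so U = G + (0, 10) = (-56.00, 10.00). On A1, G sits at bearing -90° from U; a 54° counterclockwise sweep puts E at bearing -36°, so E = U + 10.0·(cos -36°, sin -36°) = (-47.91, 4.122). Since A1 is tangent to EW there, UE ⟂ EW, so EW runs along (−sin -36°, cos -36°); with |EW| = 35.5, W = (-27.04, 32.84). Then |RW| = |W − R| = 42.54.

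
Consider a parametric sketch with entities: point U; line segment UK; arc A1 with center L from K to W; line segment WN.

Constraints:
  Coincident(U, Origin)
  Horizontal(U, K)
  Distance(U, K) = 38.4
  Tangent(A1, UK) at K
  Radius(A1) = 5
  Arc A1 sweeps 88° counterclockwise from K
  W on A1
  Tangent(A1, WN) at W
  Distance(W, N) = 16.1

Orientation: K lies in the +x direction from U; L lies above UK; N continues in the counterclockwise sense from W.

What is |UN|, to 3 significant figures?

48.7

U is at the origin; U and K share the same y with |UK| = 38.4 and K on the +x side, so K = (38.4, 0.00). Since A1 is tangent to UK there, LK ⟂ UK, so L = K + (0, 5) = (38.4, 5.00). On A1, K sits at bearing -90° from L; an 88° counterclockwise sweep puts W at bearing -2°, so W = L + 5.0·(cos -2°, sin -2°) = (43.4, 4.83). Tangency of A1 to WN means the radius LW is perpendicular to WN, so WN runs along (−sin -2°, cos -2°); with |WN| = 16.1, N = (44.0, 20.9). Then |UN| = |N − U| = 48.7.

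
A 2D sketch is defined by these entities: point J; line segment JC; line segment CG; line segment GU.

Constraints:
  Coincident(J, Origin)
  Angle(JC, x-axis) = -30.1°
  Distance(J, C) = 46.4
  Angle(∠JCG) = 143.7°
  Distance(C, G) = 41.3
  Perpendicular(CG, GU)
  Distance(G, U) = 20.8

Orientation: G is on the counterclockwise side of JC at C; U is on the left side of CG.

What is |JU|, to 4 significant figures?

78.98

J is at the origin; JC runs at -30.1° with length 46.4, so C = 46.4·(cos -30.1°, sin -30.1°) = (40.14, -23.27). ∠JCG = 143.7°, so CG runs at -30.1° + (180° − 143.7°) = 6.200° from the x-axis; with |CG| = 41.3, G = C + 41.3·(cos 6.200°, sin 6.200°) = (81.20, -18.81). The perpendicularity gives GU at right angles to CG; with |GU| = 20.8 on the left of CG, U = G + 20.8·(-0.1080, 0.9942) = (78.96, 1.869). Then |JU| = |U − J| = 78.98.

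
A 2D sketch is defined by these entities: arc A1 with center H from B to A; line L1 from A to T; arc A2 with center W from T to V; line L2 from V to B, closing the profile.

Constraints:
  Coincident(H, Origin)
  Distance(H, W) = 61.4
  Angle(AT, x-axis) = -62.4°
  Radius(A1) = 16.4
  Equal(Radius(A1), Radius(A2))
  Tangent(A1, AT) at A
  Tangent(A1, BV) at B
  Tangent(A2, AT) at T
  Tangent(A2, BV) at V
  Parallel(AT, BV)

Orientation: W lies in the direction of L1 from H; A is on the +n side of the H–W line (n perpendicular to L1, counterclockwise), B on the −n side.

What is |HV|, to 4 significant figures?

63.55

The slot axis is L1's direction at -62.4°, so u = (cos -62.4°, sin -62.4°) = (0.4633, -0.8862) and n = (−sin -62.4°, cos -62.4°) = (0.8862, 0.4633). H is at the origin and W lies 61.4 along u from H, so W = 61.4·u = (28.45, -54.41). Tangency of A1 to both parallel lines with radius 16.4 puts A and B at H ± 16.4·n: A = (14.53, 7.598), B = (-14.53, -7.598). Equal radii place T and V the same way about W: T = W + 16.4·n = (42.98, -46.81), V = W − 16.4·n = (13.91, -62.01). Then |HV| = |V − H| = 63.55.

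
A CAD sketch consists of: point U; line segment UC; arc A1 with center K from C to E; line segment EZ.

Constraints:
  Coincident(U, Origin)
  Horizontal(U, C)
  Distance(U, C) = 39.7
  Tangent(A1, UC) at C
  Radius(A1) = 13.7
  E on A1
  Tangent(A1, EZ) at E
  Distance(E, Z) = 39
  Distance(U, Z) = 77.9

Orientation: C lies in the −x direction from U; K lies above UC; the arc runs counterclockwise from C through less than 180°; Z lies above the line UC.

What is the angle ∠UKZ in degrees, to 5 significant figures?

138.39°

Checks: |KE| = 13.70 ✓; ∠(KE, EZ) = 90.00° ✓; |EZ| = 39.00 ✓; |UZ| = 77.90 ✓.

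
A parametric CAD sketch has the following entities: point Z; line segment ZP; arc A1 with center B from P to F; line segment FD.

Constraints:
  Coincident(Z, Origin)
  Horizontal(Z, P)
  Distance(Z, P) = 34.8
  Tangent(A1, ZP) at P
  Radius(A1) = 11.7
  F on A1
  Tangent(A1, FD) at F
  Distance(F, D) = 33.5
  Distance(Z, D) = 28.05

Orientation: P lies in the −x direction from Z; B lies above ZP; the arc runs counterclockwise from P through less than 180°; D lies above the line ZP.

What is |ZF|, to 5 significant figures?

26.582

Checks: |ZP| = 34.80 ✓; |BF| = 11.70 ✓; ∠(BF, FD) = 90.00° ✓; |FD| = 33.50 ✓; |ZD| = 28.05 ✓.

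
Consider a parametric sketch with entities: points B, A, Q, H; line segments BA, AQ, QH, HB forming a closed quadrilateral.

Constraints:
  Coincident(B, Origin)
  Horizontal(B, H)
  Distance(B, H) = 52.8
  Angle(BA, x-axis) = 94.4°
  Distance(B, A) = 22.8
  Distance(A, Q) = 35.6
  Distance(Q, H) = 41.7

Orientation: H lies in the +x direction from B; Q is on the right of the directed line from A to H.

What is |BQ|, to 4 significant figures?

15.84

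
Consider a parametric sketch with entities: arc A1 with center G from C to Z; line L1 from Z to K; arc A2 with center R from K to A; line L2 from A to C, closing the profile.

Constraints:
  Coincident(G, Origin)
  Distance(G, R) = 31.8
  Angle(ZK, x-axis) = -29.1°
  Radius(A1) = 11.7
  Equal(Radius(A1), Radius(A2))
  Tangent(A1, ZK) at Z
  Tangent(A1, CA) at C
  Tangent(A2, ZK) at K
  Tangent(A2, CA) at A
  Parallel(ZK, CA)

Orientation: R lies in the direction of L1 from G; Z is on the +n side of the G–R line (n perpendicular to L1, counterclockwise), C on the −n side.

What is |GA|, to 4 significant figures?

33.88

The slot axis is L1's direction at -29.1°, so u = (cos -29.1°, sin -29.1°) = (0.8738, -0.4863) and n = (−sin -29.1°, cos -29.1°) = (0.4863, 0.8738). G is at the origin and R lies 31.8 along u from G, so R = 31.8·u = (27.79, -15.47). Tangency of A1 to both parallel lines with radius 11.7 puts Z and C at G ± 11.7·n: Z = (5.690, 10.22), C = (-5.690, -10.22). Equal radii place K and A the same way about R: K = R + 11.7·n = (33.48, -5.242), A = R − 11.7·n = (22.10, -25.69). Then |GA| = |A − G| = 33.88.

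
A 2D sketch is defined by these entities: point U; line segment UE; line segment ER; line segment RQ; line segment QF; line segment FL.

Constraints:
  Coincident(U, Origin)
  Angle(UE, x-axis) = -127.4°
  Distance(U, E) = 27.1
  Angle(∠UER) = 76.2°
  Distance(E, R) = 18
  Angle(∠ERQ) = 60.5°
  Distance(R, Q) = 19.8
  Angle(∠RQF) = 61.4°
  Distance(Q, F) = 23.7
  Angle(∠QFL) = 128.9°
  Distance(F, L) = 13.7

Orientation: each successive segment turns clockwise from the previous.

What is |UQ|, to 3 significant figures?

9.26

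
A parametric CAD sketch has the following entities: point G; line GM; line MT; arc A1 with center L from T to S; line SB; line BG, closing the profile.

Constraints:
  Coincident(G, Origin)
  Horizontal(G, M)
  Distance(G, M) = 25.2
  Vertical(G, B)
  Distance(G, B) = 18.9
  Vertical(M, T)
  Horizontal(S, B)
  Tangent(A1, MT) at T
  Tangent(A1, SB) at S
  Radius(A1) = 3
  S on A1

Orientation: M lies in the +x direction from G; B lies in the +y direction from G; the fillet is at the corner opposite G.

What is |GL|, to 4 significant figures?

27.31

G is at the origin; G and M share the same y with |GM| = 25.2 and M on the +x side, so M = (25.20, 0.000). GB is vertical with |GB| = 18.9 and B on the +y side, so B = (0.000, 18.90). The virtual corner opposite G is at (25.20, 18.90). A1 meets MT tangentially, so LT is at right angles to MT and the tangent condition forces LS to be normal to SB, with radius 3.0, so the center L sits 3.0 in from both sides at L = (22.20, 15.90). Then |GL| = |L − G| = 27.31.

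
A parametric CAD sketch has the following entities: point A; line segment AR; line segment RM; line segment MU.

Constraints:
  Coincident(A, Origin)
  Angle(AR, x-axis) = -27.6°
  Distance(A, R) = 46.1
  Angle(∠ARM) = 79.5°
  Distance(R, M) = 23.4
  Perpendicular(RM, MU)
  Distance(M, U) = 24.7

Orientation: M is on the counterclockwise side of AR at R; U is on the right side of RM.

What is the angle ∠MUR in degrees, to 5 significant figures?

43.452°

A is at the origin; AR runs at -27.6° with length 46.1, so R = 46.1·(cos -27.6°, sin -27.6°) = (40.854, -21.358). ∠ARM = 79.5°, so RM runs at -27.6° + (180° − 79.5°) = 72.900° from the x-axis; with |RM| = 23.4, M = R + 23.4·(cos 72.900°, sin 72.900°) = (47.735, 1.0076). RM ⟂ MU; with |MU| = 24.7 on the right of RM, U = M + 24.7·(0.95579, -0.29404) = (71.343, -6.2552). Then cos ∠MUR = UM·UR / (|UM||UR|), giving 43.452°.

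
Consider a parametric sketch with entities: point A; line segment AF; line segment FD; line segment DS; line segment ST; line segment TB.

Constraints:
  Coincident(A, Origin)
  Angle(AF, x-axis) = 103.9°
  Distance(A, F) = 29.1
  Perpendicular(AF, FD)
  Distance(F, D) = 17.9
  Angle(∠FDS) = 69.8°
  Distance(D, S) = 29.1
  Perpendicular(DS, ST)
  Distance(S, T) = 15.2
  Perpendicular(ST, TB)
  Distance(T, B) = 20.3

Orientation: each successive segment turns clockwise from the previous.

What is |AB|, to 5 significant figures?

26.097

A is at the origin; AF runs at 103.9° with length 29.1, so F = (-6.9906, 28.248). AF ⟂ FD, so FD runs at 13.900°; with |FD| = 17.9, D = (10.385, 32.548). ∠FDS = 69.8° gives DS at -96.300° from the x-axis; with |DS| = 29.1, S = (7.1919, 3.6237). DS is perpendicular to ST, so ST runs at 173.70°; with |ST| = 15.2, T = (-7.9163, 5.2916). ST is perpendicular to TB, so TB runs at 83.700°; with |TB| = 20.3, B = (-5.6887, 25.469). Then |AB| = |B − A| = 26.097.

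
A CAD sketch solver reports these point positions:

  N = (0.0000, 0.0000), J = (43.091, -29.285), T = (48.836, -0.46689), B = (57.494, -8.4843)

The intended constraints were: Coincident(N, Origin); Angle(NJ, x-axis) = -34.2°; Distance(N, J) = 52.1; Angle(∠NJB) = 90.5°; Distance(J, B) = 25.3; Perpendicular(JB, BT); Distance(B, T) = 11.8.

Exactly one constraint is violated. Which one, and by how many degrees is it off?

Perpendicular(JB, BT) — off by 8.10°.

N = (0.00, 0.00) ✓; NJ at -34.20° ✓; |NJ| = 52.10 ✓; ∠NJB = 90.50° ✓; |JB| = 25.30 ✓; ∠(JB, BT) = 81.90° ✗; |BT| = 11.80 ✓.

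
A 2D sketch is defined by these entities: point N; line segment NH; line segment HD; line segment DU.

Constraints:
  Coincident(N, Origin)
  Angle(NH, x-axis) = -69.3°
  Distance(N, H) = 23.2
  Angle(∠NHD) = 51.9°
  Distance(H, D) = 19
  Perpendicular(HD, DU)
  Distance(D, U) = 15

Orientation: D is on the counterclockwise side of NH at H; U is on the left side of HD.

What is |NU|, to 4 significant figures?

5.706

N is at the origin; NH runs at -69.3° with length 23.2, so H = 23.2·(cos -69.3°, sin -69.3°) = (8.201, -21.70). ∠NHD = 51.9°, so HD runs at -69.3° + (180° − 51.9°) = 58.80° from the x-axis; with |HD| = 19.0, D = H + 19.0·(cos 58.80°, sin 58.80°) = (18.04, -5.450). The perpendicularity gives DU at right angles to HD; with |DU| = 15.0 on the left of HD, U = D + 15.0·(-0.8554, 0.5180) = (5.213, 2.320). Then |NU| = |U − N| = 5.706.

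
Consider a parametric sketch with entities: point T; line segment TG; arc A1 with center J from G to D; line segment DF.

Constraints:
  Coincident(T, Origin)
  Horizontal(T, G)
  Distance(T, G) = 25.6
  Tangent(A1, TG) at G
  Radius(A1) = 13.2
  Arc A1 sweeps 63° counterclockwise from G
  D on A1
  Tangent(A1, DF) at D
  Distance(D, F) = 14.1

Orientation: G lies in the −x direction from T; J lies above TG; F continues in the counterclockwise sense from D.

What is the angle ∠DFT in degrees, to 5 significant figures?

47.616°

On A1, G sits at bearing -90° from J; a 63° counterclockwise sweep puts D at bearing -27°, so D = J + 13.2·(cos -27°, sin -27°) = (-13.839, 7.2073). Since A1 is tangent to DF there, JD ⟂ DF, so DF runs along (−sin -27°, cos -27°); with |DF| = 14.1, F = (-7.4374, 19.771). Then cos ∠DFT = FD·FT / (|FD||FT|), giving 47.616°.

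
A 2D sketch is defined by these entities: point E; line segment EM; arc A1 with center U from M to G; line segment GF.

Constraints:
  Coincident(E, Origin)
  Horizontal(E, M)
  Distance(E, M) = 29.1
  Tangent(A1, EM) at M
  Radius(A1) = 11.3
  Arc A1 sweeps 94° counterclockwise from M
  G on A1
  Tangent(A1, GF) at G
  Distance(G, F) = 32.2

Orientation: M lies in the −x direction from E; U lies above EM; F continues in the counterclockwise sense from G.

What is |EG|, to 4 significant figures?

21.54

E is at the origin; EM is horizontal with |EM| = 29.1 and M on the −x side, so M = (-29.10, 0.000). The tangent condition forces UM to be normal to EM, so U = M + (0, 11.3) = (-29.10, 11.30). On A1, M sits at bearing -90° from U; a 94° counterclockwise sweep puts G at bearing 4°, so G = U + 11.3·(cos 4°, sin 4°) = (-17.83, 12.09). Then |EG| = |G − E| = 21.54.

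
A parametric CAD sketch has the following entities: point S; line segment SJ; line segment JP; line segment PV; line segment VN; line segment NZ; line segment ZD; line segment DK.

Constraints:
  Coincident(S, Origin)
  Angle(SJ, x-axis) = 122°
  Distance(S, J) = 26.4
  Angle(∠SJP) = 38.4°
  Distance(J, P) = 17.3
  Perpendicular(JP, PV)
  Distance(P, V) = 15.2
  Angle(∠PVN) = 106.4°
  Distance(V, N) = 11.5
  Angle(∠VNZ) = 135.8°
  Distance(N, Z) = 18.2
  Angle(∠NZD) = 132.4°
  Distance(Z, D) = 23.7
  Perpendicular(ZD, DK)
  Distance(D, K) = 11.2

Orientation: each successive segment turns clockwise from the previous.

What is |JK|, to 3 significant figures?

16.6

S is at the origin; SJ runs at 122.0° with length 26.4, so J = (-14.0, 22.4). ∠SJP = 38.4° gives JP at -19.6° from the x-axis; with |JP| = 17.3, P = (2.31, 16.6). JP is perpendicular to PV, so PV runs at -110°; with |PV| = 15.2, V = (-2.79, 2.27). ∠PVN = 106.4° gives VN at 177° from the x-axis; with |VN| = 11.5, N = (-14.3, 2.91). ∠VNZ = 135.8° gives NZ at 133° from the x-axis; with |NZ| = 18.2, Z = (-26.6, 16.3). ∠NZD = 132.4° gives ZD at 85.0° from the x-axis; with |ZD| = 23.7, D = (-24.5, 39.9). ZD ⟂ DK, so DK runs at -5.00°; with |DK| = 11.2, K = (-13.4, 38.9). Then |JK| = |K − J| = 16.6.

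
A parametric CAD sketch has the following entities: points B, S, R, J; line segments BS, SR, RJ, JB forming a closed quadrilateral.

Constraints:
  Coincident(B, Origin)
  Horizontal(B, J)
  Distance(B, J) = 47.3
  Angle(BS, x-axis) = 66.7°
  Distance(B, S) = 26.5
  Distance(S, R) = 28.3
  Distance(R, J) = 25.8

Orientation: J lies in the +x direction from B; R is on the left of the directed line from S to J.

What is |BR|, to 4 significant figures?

45.79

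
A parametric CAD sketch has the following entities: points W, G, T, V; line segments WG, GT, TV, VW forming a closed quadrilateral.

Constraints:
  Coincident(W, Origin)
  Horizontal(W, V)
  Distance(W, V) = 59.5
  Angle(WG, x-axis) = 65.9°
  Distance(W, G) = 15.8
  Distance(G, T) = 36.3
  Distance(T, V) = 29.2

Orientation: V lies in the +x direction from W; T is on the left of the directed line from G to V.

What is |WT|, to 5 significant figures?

47.681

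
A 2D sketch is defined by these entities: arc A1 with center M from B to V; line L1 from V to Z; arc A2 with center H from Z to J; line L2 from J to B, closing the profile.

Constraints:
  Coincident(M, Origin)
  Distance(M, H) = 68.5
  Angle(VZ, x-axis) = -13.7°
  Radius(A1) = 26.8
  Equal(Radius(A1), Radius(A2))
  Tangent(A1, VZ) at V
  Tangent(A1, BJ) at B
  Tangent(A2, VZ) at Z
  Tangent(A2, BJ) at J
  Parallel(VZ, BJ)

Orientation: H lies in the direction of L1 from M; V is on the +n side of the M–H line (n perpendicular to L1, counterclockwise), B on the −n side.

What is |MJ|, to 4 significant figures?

73.56

The slot axis is L1's direction at -13.7°, so u = (cos -13.7°, sin -13.7°) = (0.9715, -0.2368) and n = (−sin -13.7°, cos -13.7°) = (0.2368, 0.9715). M is at the origin and H lies 68.5 along u from M, so H = 68.5·u = (66.55, -16.22). Tangency of A1 to both parallel lines with radius 26.8 puts V and B at M ± 26.8·n: V = (6.347, 26.04), B = (-6.347, -26.04). Equal radii place Z and J the same way about H: Z = H + 26.8·n = (72.90, 9.814), J = H − 26.8·n = (60.20, -42.26). Then |MJ| = |J − M| = 73.56.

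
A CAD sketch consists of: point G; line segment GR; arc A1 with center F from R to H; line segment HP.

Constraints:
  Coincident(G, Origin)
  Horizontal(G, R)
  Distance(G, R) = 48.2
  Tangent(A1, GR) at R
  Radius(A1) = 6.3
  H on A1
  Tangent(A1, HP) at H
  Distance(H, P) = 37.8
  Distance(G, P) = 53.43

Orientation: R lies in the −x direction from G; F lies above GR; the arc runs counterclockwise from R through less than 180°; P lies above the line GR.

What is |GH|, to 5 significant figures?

42.346

G is at the origin; G and R share the same y with |GR| = 48.2 and R on the −x side, so R = (-48.200, 0.0000). Tangency of A1 to GR means the radius FR is perpendicular to GR, so F = R + (0, 6.3) = (-48.200, 6.3000). Since FH ⟂ HP (tangency), |FP| = √(6.3² + 37.8²) = 38.321 regardless of where H sits on A1. So P lies on both circle(G, 53.43) and circle(F, 38.321); the above-GR intersection is P = (-33.446, 41.667). H is the foot of the tangent from P: H = (-42.066, 4.8633).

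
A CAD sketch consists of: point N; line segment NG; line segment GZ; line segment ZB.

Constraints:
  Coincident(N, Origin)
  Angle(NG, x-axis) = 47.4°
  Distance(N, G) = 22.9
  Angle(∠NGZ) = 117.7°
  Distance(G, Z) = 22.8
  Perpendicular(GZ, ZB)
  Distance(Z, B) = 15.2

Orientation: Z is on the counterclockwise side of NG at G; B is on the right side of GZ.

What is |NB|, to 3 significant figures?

48.8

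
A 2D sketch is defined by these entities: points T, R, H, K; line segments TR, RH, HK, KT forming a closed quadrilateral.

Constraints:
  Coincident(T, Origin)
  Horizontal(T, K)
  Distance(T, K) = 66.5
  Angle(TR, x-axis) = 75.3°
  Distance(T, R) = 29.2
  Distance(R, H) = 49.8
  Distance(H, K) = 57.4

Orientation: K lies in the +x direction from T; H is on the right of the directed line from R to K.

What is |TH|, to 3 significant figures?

25.0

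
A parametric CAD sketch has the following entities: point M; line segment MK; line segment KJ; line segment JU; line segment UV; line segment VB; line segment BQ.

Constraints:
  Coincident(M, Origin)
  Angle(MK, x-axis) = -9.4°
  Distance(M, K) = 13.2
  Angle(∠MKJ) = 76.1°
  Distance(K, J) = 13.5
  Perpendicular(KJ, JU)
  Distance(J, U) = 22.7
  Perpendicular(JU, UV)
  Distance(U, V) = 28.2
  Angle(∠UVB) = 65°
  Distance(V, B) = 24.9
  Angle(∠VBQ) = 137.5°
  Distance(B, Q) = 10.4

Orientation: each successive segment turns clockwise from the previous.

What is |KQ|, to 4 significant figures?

6.656

∠UVB = 65.0° gives VB at -48.30° from the x-axis; with |VB| = 24.9, B = (14.55, 1.733). ∠VBQ = 137.5° gives BQ at -90.80° from the x-axis; with |BQ| = 10.4, Q = (14.41, -8.666). Then |KQ| = |Q − K| = 6.656.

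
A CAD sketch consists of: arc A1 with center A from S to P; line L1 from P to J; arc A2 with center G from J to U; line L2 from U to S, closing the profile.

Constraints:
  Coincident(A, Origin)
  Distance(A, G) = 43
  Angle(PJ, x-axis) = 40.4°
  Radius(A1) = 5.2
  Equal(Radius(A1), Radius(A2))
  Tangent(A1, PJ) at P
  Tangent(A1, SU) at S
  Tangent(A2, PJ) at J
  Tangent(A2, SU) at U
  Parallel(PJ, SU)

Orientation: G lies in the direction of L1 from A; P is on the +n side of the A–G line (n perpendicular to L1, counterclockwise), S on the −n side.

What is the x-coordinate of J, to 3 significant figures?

29.4

The slot axis is L1's direction at 40.4°, so u = (cos 40.4°, sin 40.4°) = (0.762, 0.648) and n = (−sin 40.4°, cos 40.4°) = (-0.648, 0.762). A is at the origin and G lies 43.0 along u from A, so G = 43.0·u = (32.7, 27.9). Tangency of A1 to both parallel lines with radius 5.2 puts P and S at A ± 5.2·n: P = (-3.37, 3.96), S = (3.37, -3.96). Equal radii place J and U the same way about G: J = G + 5.2·n = (29.4, 31.8), U = G − 5.2·n = (36.1, 23.9). So J.x = 29.4.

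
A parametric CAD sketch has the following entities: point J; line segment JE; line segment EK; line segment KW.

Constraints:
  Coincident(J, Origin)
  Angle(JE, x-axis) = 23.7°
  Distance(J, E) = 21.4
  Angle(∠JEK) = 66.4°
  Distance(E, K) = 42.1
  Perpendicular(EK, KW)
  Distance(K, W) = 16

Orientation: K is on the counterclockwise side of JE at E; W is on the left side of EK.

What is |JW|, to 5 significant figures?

33.726

J is at the origin; JE runs at 23.7° with length 21.4, so E = 21.4·(cos 23.7°, sin 23.7°) = (19.595, 8.6017). ∠JEK = 66.4°, so EK runs at 23.7° + (180° − 66.4°) = 137.30° from the x-axis; with |EK| = 42.1, K = E + 42.1·(cos 137.30°, sin 137.30°) = (-11.345, 37.152). EK is perpendicular to KW; with |KW| = 16.0 on the left of EK, W = K + 16.0·(-0.67816, -0.73491) = (-22.195, 25.394). Then |JW| = |W − J| = 33.726.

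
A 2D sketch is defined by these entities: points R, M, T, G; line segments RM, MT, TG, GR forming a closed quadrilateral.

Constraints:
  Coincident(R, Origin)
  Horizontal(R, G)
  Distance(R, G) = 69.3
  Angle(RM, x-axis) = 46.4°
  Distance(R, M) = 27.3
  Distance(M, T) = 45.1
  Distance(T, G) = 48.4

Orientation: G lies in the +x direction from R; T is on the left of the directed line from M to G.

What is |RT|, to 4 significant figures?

72.12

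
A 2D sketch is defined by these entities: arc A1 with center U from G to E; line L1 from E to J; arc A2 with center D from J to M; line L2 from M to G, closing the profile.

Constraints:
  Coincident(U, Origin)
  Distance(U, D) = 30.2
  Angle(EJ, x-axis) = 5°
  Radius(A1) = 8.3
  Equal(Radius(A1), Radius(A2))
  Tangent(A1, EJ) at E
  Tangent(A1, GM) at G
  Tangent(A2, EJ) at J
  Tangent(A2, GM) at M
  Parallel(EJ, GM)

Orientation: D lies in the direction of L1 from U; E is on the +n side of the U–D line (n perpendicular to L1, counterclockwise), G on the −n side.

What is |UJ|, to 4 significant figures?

31.32

Tangency of A1 to both parallel lines with radius 8.3 puts E and G at U ± 8.3·n: E = (-0.7234, 8.268), G = (0.7234, -8.268). Equal radii place J and M the same way about D: J = D + 8.3·n = (29.36, 10.90), M = D − 8.3·n = (30.81, -5.636). Then |UJ| = |J − U| = 31.32.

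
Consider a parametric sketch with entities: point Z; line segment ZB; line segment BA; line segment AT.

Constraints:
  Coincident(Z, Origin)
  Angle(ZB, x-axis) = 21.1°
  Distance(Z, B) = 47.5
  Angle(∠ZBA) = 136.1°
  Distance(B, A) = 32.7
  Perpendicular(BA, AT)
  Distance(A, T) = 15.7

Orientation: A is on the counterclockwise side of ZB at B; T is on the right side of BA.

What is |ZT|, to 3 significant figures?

82.7

∠ZBA = 136.1°, so BA runs at 21.1° + (180° − 136.1°) = 65.0° from the x-axis; with |BA| = 32.7, A = B + 32.7·(cos 65.0°, sin 65.0°) = (58.1, 46.7). The perpendicularity gives AT at right angles to BA; with |AT| = 15.7 on the right of BA, T = A + 15.7·(0.906, -0.423) = (72.4, 40.1). Then |ZT| = |T − Z| = 82.7.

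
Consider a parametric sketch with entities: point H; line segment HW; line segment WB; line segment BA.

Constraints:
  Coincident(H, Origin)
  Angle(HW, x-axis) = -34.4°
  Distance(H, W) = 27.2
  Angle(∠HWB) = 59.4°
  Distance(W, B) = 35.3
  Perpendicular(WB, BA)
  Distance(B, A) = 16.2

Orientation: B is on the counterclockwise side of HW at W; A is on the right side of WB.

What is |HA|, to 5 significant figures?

45.049

∠HWB = 59.4°, so WB runs at -34.4° + (180° − 59.4°) = 86.200° from the x-axis; with |WB| = 35.3, B = W + 35.3·(cos 86.200°, sin 86.200°) = (24.783, 19.855). WB ⟂ BA; with |BA| = 16.2 on the right of WB, A = B + 16.2·(0.99780, -0.066274) = (40.947, 18.782). Then |HA| = |A − H| = 45.049.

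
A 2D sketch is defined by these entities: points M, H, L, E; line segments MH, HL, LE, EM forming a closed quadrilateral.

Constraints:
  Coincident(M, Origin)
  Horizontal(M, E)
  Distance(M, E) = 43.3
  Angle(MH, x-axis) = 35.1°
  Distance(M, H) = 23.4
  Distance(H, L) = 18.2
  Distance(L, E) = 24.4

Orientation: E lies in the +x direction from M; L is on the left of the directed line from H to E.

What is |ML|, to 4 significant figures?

41.57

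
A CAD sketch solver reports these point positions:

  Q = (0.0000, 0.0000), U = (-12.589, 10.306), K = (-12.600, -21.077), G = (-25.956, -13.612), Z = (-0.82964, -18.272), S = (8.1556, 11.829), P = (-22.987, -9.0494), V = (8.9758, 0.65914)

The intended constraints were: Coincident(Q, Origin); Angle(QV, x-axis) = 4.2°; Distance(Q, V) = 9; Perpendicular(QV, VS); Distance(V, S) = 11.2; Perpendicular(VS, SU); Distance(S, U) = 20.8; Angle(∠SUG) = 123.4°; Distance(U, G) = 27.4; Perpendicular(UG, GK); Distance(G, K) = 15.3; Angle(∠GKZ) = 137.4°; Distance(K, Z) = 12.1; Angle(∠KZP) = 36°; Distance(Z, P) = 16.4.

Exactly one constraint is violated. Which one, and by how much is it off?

Distance(Z, P) = 16.4 — off by 7.60.

Q = (0.00, 0.00) ✓; QV at 4.200° ✓; |QV| = 9.000 ✓; ∠(QV, VS) = 90.00° ✓; |VS| = 11.20 ✓; ∠(VS, SU) = 90.00° ✓; |SU| = 20.80 ✓; ∠SUG = 123.4° ✓; |UG| = 27.40 ✓; ∠(UG, GK) = 90.00° ✓; |GK| = 15.30 ✓; ∠GKZ = 137.4° ✓; |KZ| = 12.10 ✓; ∠KZP = 36.00° ✓; |ZP| = 24.00 ✗.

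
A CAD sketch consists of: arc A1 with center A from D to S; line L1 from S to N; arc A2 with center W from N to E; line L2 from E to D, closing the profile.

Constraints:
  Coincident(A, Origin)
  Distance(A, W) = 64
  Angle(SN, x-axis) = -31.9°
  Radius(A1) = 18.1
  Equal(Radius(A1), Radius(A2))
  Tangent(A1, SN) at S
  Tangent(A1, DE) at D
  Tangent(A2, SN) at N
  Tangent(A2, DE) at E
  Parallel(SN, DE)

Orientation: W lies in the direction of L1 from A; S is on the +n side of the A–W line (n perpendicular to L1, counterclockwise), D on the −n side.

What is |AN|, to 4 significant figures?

66.51

Tangency of A1 to both parallel lines with radius 18.1 puts S and D at A ± 18.1·n: S = (9.565, 15.37), D = (-9.565, -15.37). Equal radii place N and E the same way about W: N = W + 18.1·n = (63.90, -18.45), E = W − 18.1·n = (44.77, -49.19). Then |AN| = |N − A| = 66.51.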